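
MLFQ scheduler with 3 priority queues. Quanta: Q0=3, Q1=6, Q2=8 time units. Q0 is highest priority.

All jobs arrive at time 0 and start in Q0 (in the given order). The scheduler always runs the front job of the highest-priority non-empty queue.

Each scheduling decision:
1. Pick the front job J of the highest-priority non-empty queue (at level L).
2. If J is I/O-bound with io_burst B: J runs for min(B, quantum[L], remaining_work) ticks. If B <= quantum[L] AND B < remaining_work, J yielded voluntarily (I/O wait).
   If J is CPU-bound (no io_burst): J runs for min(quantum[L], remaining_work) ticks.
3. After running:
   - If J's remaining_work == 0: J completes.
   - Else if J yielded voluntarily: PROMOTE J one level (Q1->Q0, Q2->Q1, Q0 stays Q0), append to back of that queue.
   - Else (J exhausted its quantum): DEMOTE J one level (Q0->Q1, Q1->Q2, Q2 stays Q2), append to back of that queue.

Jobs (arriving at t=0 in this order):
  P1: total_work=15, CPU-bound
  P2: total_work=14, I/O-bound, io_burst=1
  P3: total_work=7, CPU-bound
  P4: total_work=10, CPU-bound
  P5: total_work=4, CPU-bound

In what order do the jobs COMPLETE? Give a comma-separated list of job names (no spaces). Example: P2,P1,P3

Answer: P2,P3,P5,P1,P4

Derivation:
t=0-3: P1@Q0 runs 3, rem=12, quantum used, demote→Q1. Q0=[P2,P3,P4,P5] Q1=[P1] Q2=[]
t=3-4: P2@Q0 runs 1, rem=13, I/O yield, promote→Q0. Q0=[P3,P4,P5,P2] Q1=[P1] Q2=[]
t=4-7: P3@Q0 runs 3, rem=4, quantum used, demote→Q1. Q0=[P4,P5,P2] Q1=[P1,P3] Q2=[]
t=7-10: P4@Q0 runs 3, rem=7, quantum used, demote→Q1. Q0=[P5,P2] Q1=[P1,P3,P4] Q2=[]
t=10-13: P5@Q0 runs 3, rem=1, quantum used, demote→Q1. Q0=[P2] Q1=[P1,P3,P4,P5] Q2=[]
t=13-14: P2@Q0 runs 1, rem=12, I/O yield, promote→Q0. Q0=[P2] Q1=[P1,P3,P4,P5] Q2=[]
t=14-15: P2@Q0 runs 1, rem=11, I/O yield, promote→Q0. Q0=[P2] Q1=[P1,P3,P4,P5] Q2=[]
t=15-16: P2@Q0 runs 1, rem=10, I/O yield, promote→Q0. Q0=[P2] Q1=[P1,P3,P4,P5] Q2=[]
t=16-17: P2@Q0 runs 1, rem=9, I/O yield, promote→Q0. Q0=[P2] Q1=[P1,P3,P4,P5] Q2=[]
t=17-18: P2@Q0 runs 1, rem=8, I/O yield, promote→Q0. Q0=[P2] Q1=[P1,P3,P4,P5] Q2=[]
t=18-19: P2@Q0 runs 1, rem=7, I/O yield, promote→Q0. Q0=[P2] Q1=[P1,P3,P4,P5] Q2=[]
t=19-20: P2@Q0 runs 1, rem=6, I/O yield, promote→Q0. Q0=[P2] Q1=[P1,P3,P4,P5] Q2=[]
t=20-21: P2@Q0 runs 1, rem=5, I/O yield, promote→Q0. Q0=[P2] Q1=[P1,P3,P4,P5] Q2=[]
t=21-22: P2@Q0 runs 1, rem=4, I/O yield, promote→Q0. Q0=[P2] Q1=[P1,P3,P4,P5] Q2=[]
t=22-23: P2@Q0 runs 1, rem=3, I/O yield, promote→Q0. Q0=[P2] Q1=[P1,P3,P4,P5] Q2=[]
t=23-24: P2@Q0 runs 1, rem=2, I/O yield, promote→Q0. Q0=[P2] Q1=[P1,P3,P4,P5] Q2=[]
t=24-25: P2@Q0 runs 1, rem=1, I/O yield, promote→Q0. Q0=[P2] Q1=[P1,P3,P4,P5] Q2=[]
t=25-26: P2@Q0 runs 1, rem=0, completes. Q0=[] Q1=[P1,P3,P4,P5] Q2=[]
t=26-32: P1@Q1 runs 6, rem=6, quantum used, demote→Q2. Q0=[] Q1=[P3,P4,P5] Q2=[P1]
t=32-36: P3@Q1 runs 4, rem=0, completes. Q0=[] Q1=[P4,P5] Q2=[P1]
t=36-42: P4@Q1 runs 6, rem=1, quantum used, demote→Q2. Q0=[] Q1=[P5] Q2=[P1,P4]
t=42-43: P5@Q1 runs 1, rem=0, completes. Q0=[] Q1=[] Q2=[P1,P4]
t=43-49: P1@Q2 runs 6, rem=0, completes. Q0=[] Q1=[] Q2=[P4]
t=49-50: P4@Q2 runs 1, rem=0, completes. Q0=[] Q1=[] Q2=[]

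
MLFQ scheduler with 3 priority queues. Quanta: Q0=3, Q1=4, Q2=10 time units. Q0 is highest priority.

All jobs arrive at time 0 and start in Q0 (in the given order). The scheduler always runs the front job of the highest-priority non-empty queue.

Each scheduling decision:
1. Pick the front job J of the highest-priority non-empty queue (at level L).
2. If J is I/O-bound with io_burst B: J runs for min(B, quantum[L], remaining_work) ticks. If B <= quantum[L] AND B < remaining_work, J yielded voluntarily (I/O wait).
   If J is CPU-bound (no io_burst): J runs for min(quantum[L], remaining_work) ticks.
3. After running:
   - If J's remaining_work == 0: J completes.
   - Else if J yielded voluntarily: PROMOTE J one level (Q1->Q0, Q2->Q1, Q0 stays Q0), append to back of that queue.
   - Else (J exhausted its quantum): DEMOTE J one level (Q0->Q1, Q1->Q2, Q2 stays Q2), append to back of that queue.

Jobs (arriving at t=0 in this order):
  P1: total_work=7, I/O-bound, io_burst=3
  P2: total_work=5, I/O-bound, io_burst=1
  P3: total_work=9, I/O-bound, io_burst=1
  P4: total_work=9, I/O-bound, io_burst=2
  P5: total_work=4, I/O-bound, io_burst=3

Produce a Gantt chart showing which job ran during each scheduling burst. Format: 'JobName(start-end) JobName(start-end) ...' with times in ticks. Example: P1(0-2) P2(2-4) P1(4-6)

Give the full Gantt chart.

t=0-3: P1@Q0 runs 3, rem=4, I/O yield, promote→Q0. Q0=[P2,P3,P4,P5,P1] Q1=[] Q2=[]
t=3-4: P2@Q0 runs 1, rem=4, I/O yield, promote→Q0. Q0=[P3,P4,P5,P1,P2] Q1=[] Q2=[]
t=4-5: P3@Q0 runs 1, rem=8, I/O yield, promote→Q0. Q0=[P4,P5,P1,P2,P3] Q1=[] Q2=[]
t=5-7: P4@Q0 runs 2, rem=7, I/O yield, promote→Q0. Q0=[P5,P1,P2,P3,P4] Q1=[] Q2=[]
t=7-10: P5@Q0 runs 3, rem=1, I/O yield, promote→Q0. Q0=[P1,P2,P3,P4,P5] Q1=[] Q2=[]
t=10-13: P1@Q0 runs 3, rem=1, I/O yield, promote→Q0. Q0=[P2,P3,P4,P5,P1] Q1=[] Q2=[]
t=13-14: P2@Q0 runs 1, rem=3, I/O yield, promote→Q0. Q0=[P3,P4,P5,P1,P2] Q1=[] Q2=[]
t=14-15: P3@Q0 runs 1, rem=7, I/O yield, promote→Q0. Q0=[P4,P5,P1,P2,P3] Q1=[] Q2=[]
t=15-17: P4@Q0 runs 2, rem=5, I/O yield, promote→Q0. Q0=[P5,P1,P2,P3,P4] Q1=[] Q2=[]
t=17-18: P5@Q0 runs 1, rem=0, completes. Q0=[P1,P2,P3,P4] Q1=[] Q2=[]
t=18-19: P1@Q0 runs 1, rem=0, completes. Q0=[P2,P3,P4] Q1=[] Q2=[]
t=19-20: P2@Q0 runs 1, rem=2, I/O yield, promote→Q0. Q0=[P3,P4,P2] Q1=[] Q2=[]
t=20-21: P3@Q0 runs 1, rem=6, I/O yield, promote→Q0. Q0=[P4,P2,P3] Q1=[] Q2=[]
t=21-23: P4@Q0 runs 2, rem=3, I/O yield, promote→Q0. Q0=[P2,P3,P4] Q1=[] Q2=[]
t=23-24: P2@Q0 runs 1, rem=1, I/O yield, promote→Q0. Q0=[P3,P4,P2] Q1=[] Q2=[]
t=24-25: P3@Q0 runs 1, rem=5, I/O yield, promote→Q0. Q0=[P4,P2,P3] Q1=[] Q2=[]
t=25-27: P4@Q0 runs 2, rem=1, I/O yield, promote→Q0. Q0=[P2,P3,P4] Q1=[] Q2=[]
t=27-28: P2@Q0 runs 1, rem=0, completes. Q0=[P3,P4] Q1=[] Q2=[]
t=28-29: P3@Q0 runs 1, rem=4, I/O yield, promote→Q0. Q0=[P4,P3] Q1=[] Q2=[]
t=29-30: P4@Q0 runs 1, rem=0, completes. Q0=[P3] Q1=[] Q2=[]
t=30-31: P3@Q0 runs 1, rem=3, I/O yield, promote→Q0. Q0=[P3] Q1=[] Q2=[]
t=31-32: P3@Q0 runs 1, rem=2, I/O yield, promote→Q0. Q0=[P3] Q1=[] Q2=[]
t=32-33: P3@Q0 runs 1, rem=1, I/O yield, promote→Q0. Q0=[P3] Q1=[] Q2=[]
t=33-34: P3@Q0 runs 1, rem=0, completes. Q0=[] Q1=[] Q2=[]

Answer: P1(0-3) P2(3-4) P3(4-5) P4(5-7) P5(7-10) P1(10-13) P2(13-14) P3(14-15) P4(15-17) P5(17-18) P1(18-19) P2(19-20) P3(20-21) P4(21-23) P2(23-24) P3(24-25) P4(25-27) P2(27-28) P3(28-29) P4(29-30) P3(30-31) P3(31-32) P3(32-33) P3(33-34)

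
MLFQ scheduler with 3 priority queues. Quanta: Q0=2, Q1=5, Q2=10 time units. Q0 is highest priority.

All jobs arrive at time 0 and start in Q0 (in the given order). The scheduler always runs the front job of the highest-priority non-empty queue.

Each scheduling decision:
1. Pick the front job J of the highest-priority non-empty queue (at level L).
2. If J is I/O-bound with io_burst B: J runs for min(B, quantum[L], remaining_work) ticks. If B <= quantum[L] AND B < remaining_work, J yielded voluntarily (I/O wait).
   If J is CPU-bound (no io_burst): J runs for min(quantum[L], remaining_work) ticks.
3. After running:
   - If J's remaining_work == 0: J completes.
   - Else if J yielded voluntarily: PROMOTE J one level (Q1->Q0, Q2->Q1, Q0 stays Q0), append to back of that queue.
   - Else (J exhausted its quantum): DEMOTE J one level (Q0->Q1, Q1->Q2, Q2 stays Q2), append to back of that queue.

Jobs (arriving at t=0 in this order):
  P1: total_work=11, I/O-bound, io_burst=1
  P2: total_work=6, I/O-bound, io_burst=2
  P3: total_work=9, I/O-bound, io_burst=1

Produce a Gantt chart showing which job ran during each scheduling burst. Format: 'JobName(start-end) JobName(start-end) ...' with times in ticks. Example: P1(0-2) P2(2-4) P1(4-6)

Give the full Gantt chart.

t=0-1: P1@Q0 runs 1, rem=10, I/O yield, promote→Q0. Q0=[P2,P3,P1] Q1=[] Q2=[]
t=1-3: P2@Q0 runs 2, rem=4, I/O yield, promote→Q0. Q0=[P3,P1,P2] Q1=[] Q2=[]
t=3-4: P3@Q0 runs 1, rem=8, I/O yield, promote→Q0. Q0=[P1,P2,P3] Q1=[] Q2=[]
t=4-5: P1@Q0 runs 1, rem=9, I/O yield, promote→Q0. Q0=[P2,P3,P1] Q1=[] Q2=[]
t=5-7: P2@Q0 runs 2, rem=2, I/O yield, promote→Q0. Q0=[P3,P1,P2] Q1=[] Q2=[]
t=7-8: P3@Q0 runs 1, rem=7, I/O yield, promote→Q0. Q0=[P1,P2,P3] Q1=[] Q2=[]
t=8-9: P1@Q0 runs 1, rem=8, I/O yield, promote→Q0. Q0=[P2,P3,P1] Q1=[] Q2=[]
t=9-11: P2@Q0 runs 2, rem=0, completes. Q0=[P3,P1] Q1=[] Q2=[]
t=11-12: P3@Q0 runs 1, rem=6, I/O yield, promote→Q0. Q0=[P1,P3] Q1=[] Q2=[]
t=12-13: P1@Q0 runs 1, rem=7, I/O yield, promote→Q0. Q0=[P3,P1] Q1=[] Q2=[]
t=13-14: P3@Q0 runs 1, rem=5, I/O yield, promote→Q0. Q0=[P1,P3] Q1=[] Q2=[]
t=14-15: P1@Q0 runs 1, rem=6, I/O yield, promote→Q0. Q0=[P3,P1] Q1=[] Q2=[]
t=15-16: P3@Q0 runs 1, rem=4, I/O yield, promote→Q0. Q0=[P1,P3] Q1=[] Q2=[]
t=16-17: P1@Q0 runs 1, rem=5, I/O yield, promote→Q0. Q0=[P3,P1] Q1=[] Q2=[]
t=17-18: P3@Q0 runs 1, rem=3, I/O yield, promote→Q0. Q0=[P1,P3] Q1=[] Q2=[]
t=18-19: P1@Q0 runs 1, rem=4, I/O yield, promote→Q0. Q0=[P3,P1] Q1=[] Q2=[]
t=19-20: P3@Q0 runs 1, rem=2, I/O yield, promote→Q0. Q0=[P1,P3] Q1=[] Q2=[]
t=20-21: P1@Q0 runs 1, rem=3, I/O yield, promote→Q0. Q0=[P3,P1] Q1=[] Q2=[]
t=21-22: P3@Q0 runs 1, rem=1, I/O yield, promote→Q0. Q0=[P1,P3] Q1=[] Q2=[]
t=22-23: P1@Q0 runs 1, rem=2, I/O yield, promote→Q0. Q0=[P3,P1] Q1=[] Q2=[]
t=23-24: P3@Q0 runs 1, rem=0, completes. Q0=[P1] Q1=[] Q2=[]
t=24-25: P1@Q0 runs 1, rem=1, I/O yield, promote→Q0. Q0=[P1] Q1=[] Q2=[]
t=25-26: P1@Q0 runs 1, rem=0, completes. Q0=[] Q1=[] Q2=[]

Answer: P1(0-1) P2(1-3) P3(3-4) P1(4-5) P2(5-7) P3(7-8) P1(8-9) P2(9-11) P3(11-12) P1(12-13) P3(13-14) P1(14-15) P3(15-16) P1(16-17) P3(17-18) P1(18-19) P3(19-20) P1(20-21) P3(21-22) P1(22-23) P3(23-24) P1(24-25) P1(25-26)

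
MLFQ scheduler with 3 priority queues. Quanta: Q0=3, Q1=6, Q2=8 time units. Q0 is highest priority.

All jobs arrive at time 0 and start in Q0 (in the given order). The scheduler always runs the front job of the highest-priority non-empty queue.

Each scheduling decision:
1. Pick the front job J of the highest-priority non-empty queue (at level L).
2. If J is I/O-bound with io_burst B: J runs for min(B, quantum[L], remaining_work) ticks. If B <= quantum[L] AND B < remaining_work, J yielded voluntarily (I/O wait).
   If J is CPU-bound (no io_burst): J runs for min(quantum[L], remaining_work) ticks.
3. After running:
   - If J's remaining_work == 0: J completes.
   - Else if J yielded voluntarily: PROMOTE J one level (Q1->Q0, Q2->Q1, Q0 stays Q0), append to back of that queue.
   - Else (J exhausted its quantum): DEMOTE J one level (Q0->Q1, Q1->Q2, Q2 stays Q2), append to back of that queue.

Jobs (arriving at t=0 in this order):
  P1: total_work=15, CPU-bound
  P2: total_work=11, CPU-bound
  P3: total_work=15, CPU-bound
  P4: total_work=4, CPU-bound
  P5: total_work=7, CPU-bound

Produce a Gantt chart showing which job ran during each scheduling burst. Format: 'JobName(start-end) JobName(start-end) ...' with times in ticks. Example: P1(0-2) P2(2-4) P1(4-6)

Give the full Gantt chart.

Answer: P1(0-3) P2(3-6) P3(6-9) P4(9-12) P5(12-15) P1(15-21) P2(21-27) P3(27-33) P4(33-34) P5(34-38) P1(38-44) P2(44-46) P3(46-52)

Derivation:
t=0-3: P1@Q0 runs 3, rem=12, quantum used, demote→Q1. Q0=[P2,P3,P4,P5] Q1=[P1] Q2=[]
t=3-6: P2@Q0 runs 3, rem=8, quantum used, demote→Q1. Q0=[P3,P4,P5] Q1=[P1,P2] Q2=[]
t=6-9: P3@Q0 runs 3, rem=12, quantum used, demote→Q1. Q0=[P4,P5] Q1=[P1,P2,P3] Q2=[]
t=9-12: P4@Q0 runs 3, rem=1, quantum used, demote→Q1. Q0=[P5] Q1=[P1,P2,P3,P4] Q2=[]
t=12-15: P5@Q0 runs 3, rem=4, quantum used, demote→Q1. Q0=[] Q1=[P1,P2,P3,P4,P5] Q2=[]
t=15-21: P1@Q1 runs 6, rem=6, quantum used, demote→Q2. Q0=[] Q1=[P2,P3,P4,P5] Q2=[P1]
t=21-27: P2@Q1 runs 6, rem=2, quantum used, demote→Q2. Q0=[] Q1=[P3,P4,P5] Q2=[P1,P2]
t=27-33: P3@Q1 runs 6, rem=6, quantum used, demote→Q2. Q0=[] Q1=[P4,P5] Q2=[P1,P2,P3]
t=33-34: P4@Q1 runs 1, rem=0, completes. Q0=[] Q1=[P5] Q2=[P1,P2,P3]
t=34-38: P5@Q1 runs 4, rem=0, completes. Q0=[] Q1=[] Q2=[P1,P2,P3]
t=38-44: P1@Q2 runs 6, rem=0, completes. Q0=[] Q1=[] Q2=[P2,P3]
t=44-46: P2@Q2 runs 2, rem=0, completes. Q0=[] Q1=[] Q2=[P3]
t=46-52: P3@Q2 runs 6, rem=0, completes. Q0=[] Q1=[] Q2=[]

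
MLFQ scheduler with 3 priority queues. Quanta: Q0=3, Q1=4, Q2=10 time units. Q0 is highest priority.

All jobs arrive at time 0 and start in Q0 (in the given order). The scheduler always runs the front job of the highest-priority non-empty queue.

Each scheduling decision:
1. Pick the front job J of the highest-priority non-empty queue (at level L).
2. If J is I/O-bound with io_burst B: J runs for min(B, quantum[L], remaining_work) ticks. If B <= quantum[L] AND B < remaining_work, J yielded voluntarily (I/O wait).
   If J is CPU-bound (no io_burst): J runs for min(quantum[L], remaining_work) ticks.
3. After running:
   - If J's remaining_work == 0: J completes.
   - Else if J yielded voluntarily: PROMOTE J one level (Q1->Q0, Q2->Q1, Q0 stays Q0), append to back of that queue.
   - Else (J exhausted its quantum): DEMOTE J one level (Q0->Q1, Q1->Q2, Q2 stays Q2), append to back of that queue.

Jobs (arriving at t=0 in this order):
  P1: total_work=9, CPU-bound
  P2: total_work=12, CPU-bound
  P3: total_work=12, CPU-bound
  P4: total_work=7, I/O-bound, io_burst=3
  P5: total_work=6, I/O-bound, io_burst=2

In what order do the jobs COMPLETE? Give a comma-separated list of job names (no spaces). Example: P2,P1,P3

t=0-3: P1@Q0 runs 3, rem=6, quantum used, demote→Q1. Q0=[P2,P3,P4,P5] Q1=[P1] Q2=[]
t=3-6: P2@Q0 runs 3, rem=9, quantum used, demote→Q1. Q0=[P3,P4,P5] Q1=[P1,P2] Q2=[]
t=6-9: P3@Q0 runs 3, rem=9, quantum used, demote→Q1. Q0=[P4,P5] Q1=[P1,P2,P3] Q2=[]
t=9-12: P4@Q0 runs 3, rem=4, I/O yield, promote→Q0. Q0=[P5,P4] Q1=[P1,P2,P3] Q2=[]
t=12-14: P5@Q0 runs 2, rem=4, I/O yield, promote→Q0. Q0=[P4,P5] Q1=[P1,P2,P3] Q2=[]
t=14-17: P4@Q0 runs 3, rem=1, I/O yield, promote→Q0. Q0=[P5,P4] Q1=[P1,P2,P3] Q2=[]
t=17-19: P5@Q0 runs 2, rem=2, I/O yield, promote→Q0. Q0=[P4,P5] Q1=[P1,P2,P3] Q2=[]
t=19-20: P4@Q0 runs 1, rem=0, completes. Q0=[P5] Q1=[P1,P2,P3] Q2=[]
t=20-22: P5@Q0 runs 2, rem=0, completes. Q0=[] Q1=[P1,P2,P3] Q2=[]
t=22-26: P1@Q1 runs 4, rem=2, quantum used, demote→Q2. Q0=[] Q1=[P2,P3] Q2=[P1]
t=26-30: P2@Q1 runs 4, rem=5, quantum used, demote→Q2. Q0=[] Q1=[P3] Q2=[P1,P2]
t=30-34: P3@Q1 runs 4, rem=5, quantum used, demote→Q2. Q0=[] Q1=[] Q2=[P1,P2,P3]
t=34-36: P1@Q2 runs 2, rem=0, completes. Q0=[] Q1=[] Q2=[P2,P3]
t=36-41: P2@Q2 runs 5, rem=0, completes. Q0=[] Q1=[] Q2=[P3]
t=41-46: P3@Q2 runs 5, rem=0, completes. Q0=[] Q1=[] Q2=[]

Answer: P4,P5,P1,P2,P3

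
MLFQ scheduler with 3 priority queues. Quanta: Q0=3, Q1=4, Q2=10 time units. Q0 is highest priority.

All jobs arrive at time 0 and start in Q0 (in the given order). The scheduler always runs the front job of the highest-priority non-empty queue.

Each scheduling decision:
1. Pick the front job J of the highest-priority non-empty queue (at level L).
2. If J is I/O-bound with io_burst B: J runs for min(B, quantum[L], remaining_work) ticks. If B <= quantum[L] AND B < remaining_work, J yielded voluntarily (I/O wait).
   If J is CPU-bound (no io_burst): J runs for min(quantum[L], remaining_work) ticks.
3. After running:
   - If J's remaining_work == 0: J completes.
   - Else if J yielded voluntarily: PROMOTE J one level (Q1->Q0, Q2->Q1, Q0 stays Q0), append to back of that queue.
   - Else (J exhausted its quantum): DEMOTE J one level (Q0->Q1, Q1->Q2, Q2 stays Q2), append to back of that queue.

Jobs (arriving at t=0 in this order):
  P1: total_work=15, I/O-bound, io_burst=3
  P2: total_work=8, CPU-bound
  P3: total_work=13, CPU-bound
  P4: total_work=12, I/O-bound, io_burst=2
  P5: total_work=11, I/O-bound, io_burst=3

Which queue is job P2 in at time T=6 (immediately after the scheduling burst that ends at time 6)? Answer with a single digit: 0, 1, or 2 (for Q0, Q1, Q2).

Answer: 1

Derivation:
t=0-3: P1@Q0 runs 3, rem=12, I/O yield, promote→Q0. Q0=[P2,P3,P4,P5,P1] Q1=[] Q2=[]
t=3-6: P2@Q0 runs 3, rem=5, quantum used, demote→Q1. Q0=[P3,P4,P5,P1] Q1=[P2] Q2=[]
t=6-9: P3@Q0 runs 3, rem=10, quantum used, demote→Q1. Q0=[P4,P5,P1] Q1=[P2,P3] Q2=[]
t=9-11: P4@Q0 runs 2, rem=10, I/O yield, promote→Q0. Q0=[P5,P1,P4] Q1=[P2,P3] Q2=[]
t=11-14: P5@Q0 runs 3, rem=8, I/O yield, promote→Q0. Q0=[P1,P4,P5] Q1=[P2,P3] Q2=[]
t=14-17: P1@Q0 runs 3, rem=9, I/O yield, promote→Q0. Q0=[P4,P5,P1] Q1=[P2,P3] Q2=[]
t=17-19: P4@Q0 runs 2, rem=8, I/O yield, promote→Q0. Q0=[P5,P1,P4] Q1=[P2,P3] Q2=[]
t=19-22: P5@Q0 runs 3, rem=5, I/O yield, promote→Q0. Q0=[P1,P4,P5] Q1=[P2,P3] Q2=[]
t=22-25: P1@Q0 runs 3, rem=6, I/O yield, promote→Q0. Q0=[P4,P5,P1] Q1=[P2,P3] Q2=[]
t=25-27: P4@Q0 runs 2, rem=6, I/O yield, promote→Q0. Q0=[P5,P1,P4] Q1=[P2,P3] Q2=[]
t=27-30: P5@Q0 runs 3, rem=2, I/O yield, promote→Q0. Q0=[P1,P4,P5] Q1=[P2,P3] Q2=[]
t=30-33: P1@Q0 runs 3, rem=3, I/O yield, promote→Q0. Q0=[P4,P5,P1] Q1=[P2,P3] Q2=[]
t=33-35: P4@Q0 runs 2, rem=4, I/O yield, promote→Q0. Q0=[P5,P1,P4] Q1=[P2,P3] Q2=[]
t=35-37: P5@Q0 runs 2, rem=0, completes. Q0=[P1,P4] Q1=[P2,P3] Q2=[]
t=37-40: P1@Q0 runs 3, rem=0, completes. Q0=[P4] Q1=[P2,P3] Q2=[]
t=40-42: P4@Q0 runs 2, rem=2, I/O yield, promote→Q0. Q0=[P4] Q1=[P2,P3] Q2=[]
t=42-44: P4@Q0 runs 2, rem=0, completes. Q0=[] Q1=[P2,P3] Q2=[]
t=44-48: P2@Q1 runs 4, rem=1, quantum used, demote→Q2. Q0=[] Q1=[P3] Q2=[P2]
t=48-52: P3@Q1 runs 4, rem=6, quantum used, demote→Q2. Q0=[] Q1=[] Q2=[P2,P3]
t=52-53: P2@Q2 runs 1, rem=0, completes. Q0=[] Q1=[] Q2=[P3]
t=53-59: P3@Q2 runs 6, rem=0, completes. Q0=[] Q1=[] Q2=[]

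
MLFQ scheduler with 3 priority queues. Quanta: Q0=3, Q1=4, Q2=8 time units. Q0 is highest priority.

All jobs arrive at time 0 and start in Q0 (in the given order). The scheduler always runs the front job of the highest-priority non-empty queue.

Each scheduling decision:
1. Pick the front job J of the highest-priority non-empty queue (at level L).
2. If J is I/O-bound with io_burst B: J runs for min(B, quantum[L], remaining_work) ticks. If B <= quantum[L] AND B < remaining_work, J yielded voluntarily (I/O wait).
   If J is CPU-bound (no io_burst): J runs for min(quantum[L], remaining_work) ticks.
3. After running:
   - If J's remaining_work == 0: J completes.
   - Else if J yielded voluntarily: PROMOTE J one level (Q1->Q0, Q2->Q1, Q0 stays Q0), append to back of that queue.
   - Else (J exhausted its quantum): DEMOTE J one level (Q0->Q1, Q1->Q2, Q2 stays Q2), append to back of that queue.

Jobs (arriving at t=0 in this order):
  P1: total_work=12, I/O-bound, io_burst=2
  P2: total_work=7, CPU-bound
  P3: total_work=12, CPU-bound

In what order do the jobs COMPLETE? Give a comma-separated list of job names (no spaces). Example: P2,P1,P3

Answer: P1,P2,P3

Derivation:
t=0-2: P1@Q0 runs 2, rem=10, I/O yield, promote→Q0. Q0=[P2,P3,P1] Q1=[] Q2=[]
t=2-5: P2@Q0 runs 3, rem=4, quantum used, demote→Q1. Q0=[P3,P1] Q1=[P2] Q2=[]
t=5-8: P3@Q0 runs 3, rem=9, quantum used, demote→Q1. Q0=[P1] Q1=[P2,P3] Q2=[]
t=8-10: P1@Q0 runs 2, rem=8, I/O yield, promote→Q0. Q0=[P1] Q1=[P2,P3] Q2=[]
t=10-12: P1@Q0 runs 2, rem=6, I/O yield, promote→Q0. Q0=[P1] Q1=[P2,P3] Q2=[]
t=12-14: P1@Q0 runs 2, rem=4, I/O yield, promote→Q0. Q0=[P1] Q1=[P2,P3] Q2=[]
t=14-16: P1@Q0 runs 2, rem=2, I/O yield, promote→Q0. Q0=[P1] Q1=[P2,P3] Q2=[]
t=16-18: P1@Q0 runs 2, rem=0, completes. Q0=[] Q1=[P2,P3] Q2=[]
t=18-22: P2@Q1 runs 4, rem=0, completes. Q0=[] Q1=[P3] Q2=[]
t=22-26: P3@Q1 runs 4, rem=5, quantum used, demote→Q2. Q0=[] Q1=[] Q2=[P3]
t=26-31: P3@Q2 runs 5, rem=0, completes. Q0=[] Q1=[] Q2=[]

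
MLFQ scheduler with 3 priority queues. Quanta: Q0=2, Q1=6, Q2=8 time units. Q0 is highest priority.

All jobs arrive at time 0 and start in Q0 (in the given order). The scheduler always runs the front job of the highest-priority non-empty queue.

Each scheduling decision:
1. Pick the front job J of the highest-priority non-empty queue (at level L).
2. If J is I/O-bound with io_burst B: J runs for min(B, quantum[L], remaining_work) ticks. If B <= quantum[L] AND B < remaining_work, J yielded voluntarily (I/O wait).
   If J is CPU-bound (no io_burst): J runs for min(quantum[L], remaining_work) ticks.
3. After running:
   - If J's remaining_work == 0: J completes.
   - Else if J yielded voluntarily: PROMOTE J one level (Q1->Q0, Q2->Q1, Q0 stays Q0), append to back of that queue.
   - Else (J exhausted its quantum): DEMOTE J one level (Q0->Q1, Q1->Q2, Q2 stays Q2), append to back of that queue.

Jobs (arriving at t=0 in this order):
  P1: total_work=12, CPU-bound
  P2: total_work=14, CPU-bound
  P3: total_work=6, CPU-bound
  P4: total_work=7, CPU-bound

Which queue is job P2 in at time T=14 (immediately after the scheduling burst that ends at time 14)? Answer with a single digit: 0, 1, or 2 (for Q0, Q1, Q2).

Answer: 1

Derivation:
t=0-2: P1@Q0 runs 2, rem=10, quantum used, demote→Q1. Q0=[P2,P3,P4] Q1=[P1] Q2=[]
t=2-4: P2@Q0 runs 2, rem=12, quantum used, demote→Q1. Q0=[P3,P4] Q1=[P1,P2] Q2=[]
t=4-6: P3@Q0 runs 2, rem=4, quantum used, demote→Q1. Q0=[P4] Q1=[P1,P2,P3] Q2=[]
t=6-8: P4@Q0 runs 2, rem=5, quantum used, demote→Q1. Q0=[] Q1=[P1,P2,P3,P4] Q2=[]
t=8-14: P1@Q1 runs 6, rem=4, quantum used, demote→Q2. Q0=[] Q1=[P2,P3,P4] Q2=[P1]
t=14-20: P2@Q1 runs 6, rem=6, quantum used, demote→Q2. Q0=[] Q1=[P3,P4] Q2=[P1,P2]
t=20-24: P3@Q1 runs 4, rem=0, completes. Q0=[] Q1=[P4] Q2=[P1,P2]
t=24-29: P4@Q1 runs 5, rem=0, completes. Q0=[] Q1=[] Q2=[P1,P2]
t=29-33: P1@Q2 runs 4, rem=0, completes. Q0=[] Q1=[] Q2=[P2]
t=33-39: P2@Q2 runs 6, rem=0, completes. Q0=[] Q1=[] Q2=[]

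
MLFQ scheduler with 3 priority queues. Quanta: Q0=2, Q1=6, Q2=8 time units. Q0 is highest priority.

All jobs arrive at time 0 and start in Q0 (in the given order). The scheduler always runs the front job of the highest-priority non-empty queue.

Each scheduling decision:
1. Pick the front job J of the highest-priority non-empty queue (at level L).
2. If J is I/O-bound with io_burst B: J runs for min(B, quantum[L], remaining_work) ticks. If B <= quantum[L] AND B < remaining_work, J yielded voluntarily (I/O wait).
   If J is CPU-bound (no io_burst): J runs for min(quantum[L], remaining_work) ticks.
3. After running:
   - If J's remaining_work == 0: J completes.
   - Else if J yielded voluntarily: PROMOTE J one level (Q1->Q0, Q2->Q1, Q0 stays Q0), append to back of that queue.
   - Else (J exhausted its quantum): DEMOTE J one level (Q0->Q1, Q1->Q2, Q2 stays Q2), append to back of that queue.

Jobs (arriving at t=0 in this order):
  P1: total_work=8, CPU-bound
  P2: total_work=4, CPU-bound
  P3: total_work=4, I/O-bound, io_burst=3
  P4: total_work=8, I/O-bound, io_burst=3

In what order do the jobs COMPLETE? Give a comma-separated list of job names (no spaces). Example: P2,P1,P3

Answer: P1,P2,P3,P4

Derivation:
t=0-2: P1@Q0 runs 2, rem=6, quantum used, demote→Q1. Q0=[P2,P3,P4] Q1=[P1] Q2=[]
t=2-4: P2@Q0 runs 2, rem=2, quantum used, demote→Q1. Q0=[P3,P4] Q1=[P1,P2] Q2=[]
t=4-6: P3@Q0 runs 2, rem=2, quantum used, demote→Q1. Q0=[P4] Q1=[P1,P2,P3] Q2=[]
t=6-8: P4@Q0 runs 2, rem=6, quantum used, demote→Q1. Q0=[] Q1=[P1,P2,P3,P4] Q2=[]
t=8-14: P1@Q1 runs 6, rem=0, completes. Q0=[] Q1=[P2,P3,P4] Q2=[]
t=14-16: P2@Q1 runs 2, rem=0, completes. Q0=[] Q1=[P3,P4] Q2=[]
t=16-18: P3@Q1 runs 2, rem=0, completes. Q0=[] Q1=[P4] Q2=[]
t=18-21: P4@Q1 runs 3, rem=3, I/O yield, promote→Q0. Q0=[P4] Q1=[] Q2=[]
t=21-23: P4@Q0 runs 2, rem=1, quantum used, demote→Q1. Q0=[] Q1=[P4] Q2=[]
t=23-24: P4@Q1 runs 1, rem=0, completes. Q0=[] Q1=[] Q2=[]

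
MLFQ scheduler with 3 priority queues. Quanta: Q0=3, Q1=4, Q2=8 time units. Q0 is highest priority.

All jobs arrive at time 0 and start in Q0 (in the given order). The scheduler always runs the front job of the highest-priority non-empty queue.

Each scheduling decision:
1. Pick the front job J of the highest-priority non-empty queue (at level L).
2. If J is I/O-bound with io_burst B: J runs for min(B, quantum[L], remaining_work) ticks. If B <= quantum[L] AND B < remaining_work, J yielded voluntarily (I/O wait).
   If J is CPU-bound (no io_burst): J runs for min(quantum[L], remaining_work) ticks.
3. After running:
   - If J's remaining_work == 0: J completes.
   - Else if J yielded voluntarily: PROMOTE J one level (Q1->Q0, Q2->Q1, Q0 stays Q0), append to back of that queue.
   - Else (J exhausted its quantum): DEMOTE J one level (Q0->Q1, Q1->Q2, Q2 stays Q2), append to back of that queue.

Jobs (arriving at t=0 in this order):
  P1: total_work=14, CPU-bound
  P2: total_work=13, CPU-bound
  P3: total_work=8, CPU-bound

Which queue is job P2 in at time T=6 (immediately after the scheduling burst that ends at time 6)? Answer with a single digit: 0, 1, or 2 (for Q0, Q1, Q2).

t=0-3: P1@Q0 runs 3, rem=11, quantum used, demote→Q1. Q0=[P2,P3] Q1=[P1] Q2=[]
t=3-6: P2@Q0 runs 3, rem=10, quantum used, demote→Q1. Q0=[P3] Q1=[P1,P2] Q2=[]
t=6-9: P3@Q0 runs 3, rem=5, quantum used, demote→Q1. Q0=[] Q1=[P1,P2,P3] Q2=[]
t=9-13: P1@Q1 runs 4, rem=7, quantum used, demote→Q2. Q0=[] Q1=[P2,P3] Q2=[P1]
t=13-17: P2@Q1 runs 4, rem=6, quantum used, demote→Q2. Q0=[] Q1=[P3] Q2=[P1,P2]
t=17-21: P3@Q1 runs 4, rem=1, quantum used, demote→Q2. Q0=[] Q1=[] Q2=[P1,P2,P3]
t=21-28: P1@Q2 runs 7, rem=0, completes. Q0=[] Q1=[] Q2=[P2,P3]
t=28-34: P2@Q2 runs 6, rem=0, completes. Q0=[] Q1=[] Q2=[P3]
t=34-35: P3@Q2 runs 1, rem=0, completes. Q0=[] Q1=[] Q2=[]

Answer: 1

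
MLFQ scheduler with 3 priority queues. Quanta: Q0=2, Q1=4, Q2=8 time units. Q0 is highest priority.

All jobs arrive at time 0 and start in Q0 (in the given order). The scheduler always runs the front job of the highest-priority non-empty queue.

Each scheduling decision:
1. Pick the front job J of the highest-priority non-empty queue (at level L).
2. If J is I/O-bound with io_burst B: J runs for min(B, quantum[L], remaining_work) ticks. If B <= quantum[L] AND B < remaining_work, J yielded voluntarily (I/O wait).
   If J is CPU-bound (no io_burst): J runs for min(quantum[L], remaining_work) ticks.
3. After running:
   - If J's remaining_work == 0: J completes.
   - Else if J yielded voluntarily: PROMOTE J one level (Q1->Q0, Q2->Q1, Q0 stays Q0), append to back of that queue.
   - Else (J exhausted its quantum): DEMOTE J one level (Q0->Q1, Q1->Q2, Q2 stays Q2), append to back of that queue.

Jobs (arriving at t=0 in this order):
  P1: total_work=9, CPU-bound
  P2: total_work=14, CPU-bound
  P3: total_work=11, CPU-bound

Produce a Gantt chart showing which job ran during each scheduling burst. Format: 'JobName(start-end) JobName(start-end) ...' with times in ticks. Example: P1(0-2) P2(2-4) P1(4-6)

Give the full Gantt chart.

t=0-2: P1@Q0 runs 2, rem=7, quantum used, demote→Q1. Q0=[P2,P3] Q1=[P1] Q2=[]
t=2-4: P2@Q0 runs 2, rem=12, quantum used, demote→Q1. Q0=[P3] Q1=[P1,P2] Q2=[]
t=4-6: P3@Q0 runs 2, rem=9, quantum used, demote→Q1. Q0=[] Q1=[P1,P2,P3] Q2=[]
t=6-10: P1@Q1 runs 4, rem=3, quantum used, demote→Q2. Q0=[] Q1=[P2,P3] Q2=[P1]
t=10-14: P2@Q1 runs 4, rem=8, quantum used, demote→Q2. Q0=[] Q1=[P3] Q2=[P1,P2]
t=14-18: P3@Q1 runs 4, rem=5, quantum used, demote→Q2. Q0=[] Q1=[] Q2=[P1,P2,P3]
t=18-21: P1@Q2 runs 3, rem=0, completes. Q0=[] Q1=[] Q2=[P2,P3]
t=21-29: P2@Q2 runs 8, rem=0, completes. Q0=[] Q1=[] Q2=[P3]
t=29-34: P3@Q2 runs 5, rem=0, completes. Q0=[] Q1=[] Q2=[]

Answer: P1(0-2) P2(2-4) P3(4-6) P1(6-10) P2(10-14) P3(14-18) P1(18-21) P2(21-29) P3(29-34)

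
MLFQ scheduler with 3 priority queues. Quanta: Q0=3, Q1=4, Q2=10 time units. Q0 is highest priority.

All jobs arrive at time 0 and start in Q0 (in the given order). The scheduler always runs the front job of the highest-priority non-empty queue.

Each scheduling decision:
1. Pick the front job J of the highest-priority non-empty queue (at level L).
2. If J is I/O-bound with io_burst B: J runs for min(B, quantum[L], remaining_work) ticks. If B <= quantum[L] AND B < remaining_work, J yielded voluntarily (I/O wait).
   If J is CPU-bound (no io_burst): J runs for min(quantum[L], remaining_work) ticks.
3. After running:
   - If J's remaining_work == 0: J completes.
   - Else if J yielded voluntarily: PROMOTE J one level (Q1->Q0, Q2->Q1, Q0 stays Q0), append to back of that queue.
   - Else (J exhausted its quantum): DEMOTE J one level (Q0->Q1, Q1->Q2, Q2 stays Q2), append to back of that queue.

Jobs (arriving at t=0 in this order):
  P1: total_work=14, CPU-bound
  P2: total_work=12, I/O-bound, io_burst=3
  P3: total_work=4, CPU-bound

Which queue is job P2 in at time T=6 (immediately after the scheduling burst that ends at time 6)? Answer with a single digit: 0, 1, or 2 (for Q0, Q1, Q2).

Answer: 0

Derivation:
t=0-3: P1@Q0 runs 3, rem=11, quantum used, demote→Q1. Q0=[P2,P3] Q1=[P1] Q2=[]
t=3-6: P2@Q0 runs 3, rem=9, I/O yield, promote→Q0. Q0=[P3,P2] Q1=[P1] Q2=[]
t=6-9: P3@Q0 runs 3, rem=1, quantum used, demote→Q1. Q0=[P2] Q1=[P1,P3] Q2=[]
t=9-12: P2@Q0 runs 3, rem=6, I/O yield, promote→Q0. Q0=[P2] Q1=[P1,P3] Q2=[]
t=12-15: P2@Q0 runs 3, rem=3, I/O yield, promote→Q0. Q0=[P2] Q1=[P1,P3] Q2=[]
t=15-18: P2@Q0 runs 3, rem=0, completes. Q0=[] Q1=[P1,P3] Q2=[]
t=18-22: P1@Q1 runs 4, rem=7, quantum used, demote→Q2. Q0=[] Q1=[P3] Q2=[P1]
t=22-23: P3@Q1 runs 1, rem=0, completes. Q0=[] Q1=[] Q2=[P1]
t=23-30: P1@Q2 runs 7, rem=0, completes. Q0=[] Q1=[] Q2=[]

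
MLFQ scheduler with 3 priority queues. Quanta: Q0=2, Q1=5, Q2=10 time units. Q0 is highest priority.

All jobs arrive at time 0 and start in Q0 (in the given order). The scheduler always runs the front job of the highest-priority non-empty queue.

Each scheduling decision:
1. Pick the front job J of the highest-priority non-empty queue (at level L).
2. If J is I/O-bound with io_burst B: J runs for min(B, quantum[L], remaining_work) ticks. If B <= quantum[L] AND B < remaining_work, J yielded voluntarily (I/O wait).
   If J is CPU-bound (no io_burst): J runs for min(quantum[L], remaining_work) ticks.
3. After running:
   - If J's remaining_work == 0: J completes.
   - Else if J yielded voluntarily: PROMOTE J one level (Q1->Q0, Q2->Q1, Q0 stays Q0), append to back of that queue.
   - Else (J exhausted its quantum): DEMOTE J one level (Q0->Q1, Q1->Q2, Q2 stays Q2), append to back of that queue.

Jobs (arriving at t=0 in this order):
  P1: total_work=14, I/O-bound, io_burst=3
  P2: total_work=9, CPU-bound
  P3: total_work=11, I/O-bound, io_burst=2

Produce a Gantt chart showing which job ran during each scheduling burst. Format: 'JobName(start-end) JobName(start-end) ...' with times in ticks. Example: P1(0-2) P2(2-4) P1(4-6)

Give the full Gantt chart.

Answer: P1(0-2) P2(2-4) P3(4-6) P3(6-8) P3(8-10) P3(10-12) P3(12-14) P3(14-15) P1(15-18) P1(18-20) P2(20-25) P1(25-28) P1(28-30) P1(30-32) P2(32-34)

Derivation:
t=0-2: P1@Q0 runs 2, rem=12, quantum used, demote→Q1. Q0=[P2,P3] Q1=[P1] Q2=[]
t=2-4: P2@Q0 runs 2, rem=7, quantum used, demote→Q1. Q0=[P3] Q1=[P1,P2] Q2=[]
t=4-6: P3@Q0 runs 2, rem=9, I/O yield, promote→Q0. Q0=[P3] Q1=[P1,P2] Q2=[]
t=6-8: P3@Q0 runs 2, rem=7, I/O yield, promote→Q0. Q0=[P3] Q1=[P1,P2] Q2=[]
t=8-10: P3@Q0 runs 2, rem=5, I/O yield, promote→Q0. Q0=[P3] Q1=[P1,P2] Q2=[]
t=10-12: P3@Q0 runs 2, rem=3, I/O yield, promote→Q0. Q0=[P3] Q1=[P1,P2] Q2=[]
t=12-14: P3@Q0 runs 2, rem=1, I/O yield, promote→Q0. Q0=[P3] Q1=[P1,P2] Q2=[]
t=14-15: P3@Q0 runs 1, rem=0, completes. Q0=[] Q1=[P1,P2] Q2=[]
t=15-18: P1@Q1 runs 3, rem=9, I/O yield, promote→Q0. Q0=[P1] Q1=[P2] Q2=[]
t=18-20: P1@Q0 runs 2, rem=7, quantum used, demote→Q1. Q0=[] Q1=[P2,P1] Q2=[]
t=20-25: P2@Q1 runs 5, rem=2, quantum used, demote→Q2. Q0=[] Q1=[P1] Q2=[P2]
t=25-28: P1@Q1 runs 3, rem=4, I/O yield, promote→Q0. Q0=[P1] Q1=[] Q2=[P2]
t=28-30: P1@Q0 runs 2, rem=2, quantum used, demote→Q1. Q0=[] Q1=[P1] Q2=[P2]
t=30-32: P1@Q1 runs 2, rem=0, completes. Q0=[] Q1=[] Q2=[P2]
t=32-34: P2@Q2 runs 2, rem=0, completes. Q0=[] Q1=[] Q2=[]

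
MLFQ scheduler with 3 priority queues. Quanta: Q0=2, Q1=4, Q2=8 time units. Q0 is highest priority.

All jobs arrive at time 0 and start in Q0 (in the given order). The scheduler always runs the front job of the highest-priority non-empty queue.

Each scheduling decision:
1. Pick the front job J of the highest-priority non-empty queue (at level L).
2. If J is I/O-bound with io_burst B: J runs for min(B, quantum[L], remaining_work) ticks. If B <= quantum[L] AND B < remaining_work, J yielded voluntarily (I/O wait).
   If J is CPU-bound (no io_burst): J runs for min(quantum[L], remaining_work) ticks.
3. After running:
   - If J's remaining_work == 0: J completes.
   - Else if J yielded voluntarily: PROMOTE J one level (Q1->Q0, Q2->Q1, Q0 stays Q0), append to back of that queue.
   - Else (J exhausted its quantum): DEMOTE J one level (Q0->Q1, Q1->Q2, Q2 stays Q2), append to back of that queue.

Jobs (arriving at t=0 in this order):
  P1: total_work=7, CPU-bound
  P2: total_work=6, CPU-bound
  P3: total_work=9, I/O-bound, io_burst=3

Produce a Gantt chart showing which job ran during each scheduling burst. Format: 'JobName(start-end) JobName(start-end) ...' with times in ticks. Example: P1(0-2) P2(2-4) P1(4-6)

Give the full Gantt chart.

Answer: P1(0-2) P2(2-4) P3(4-6) P1(6-10) P2(10-14) P3(14-17) P3(17-19) P3(19-21) P1(21-22)

Derivation:
t=0-2: P1@Q0 runs 2, rem=5, quantum used, demote→Q1. Q0=[P2,P3] Q1=[P1] Q2=[]
t=2-4: P2@Q0 runs 2, rem=4, quantum used, demote→Q1. Q0=[P3] Q1=[P1,P2] Q2=[]
t=4-6: P3@Q0 runs 2, rem=7, quantum used, demote→Q1. Q0=[] Q1=[P1,P2,P3] Q2=[]
t=6-10: P1@Q1 runs 4, rem=1, quantum used, demote→Q2. Q0=[] Q1=[P2,P3] Q2=[P1]
t=10-14: P2@Q1 runs 4, rem=0, completes. Q0=[] Q1=[P3] Q2=[P1]
t=14-17: P3@Q1 runs 3, rem=4, I/O yield, promote→Q0. Q0=[P3] Q1=[] Q2=[P1]
t=17-19: P3@Q0 runs 2, rem=2, quantum used, demote→Q1. Q0=[] Q1=[P3] Q2=[P1]
t=19-21: P3@Q1 runs 2, rem=0, completes. Q0=[] Q1=[] Q2=[P1]
t=21-22: P1@Q2 runs 1, rem=0, completes. Q0=[] Q1=[] Q2=[]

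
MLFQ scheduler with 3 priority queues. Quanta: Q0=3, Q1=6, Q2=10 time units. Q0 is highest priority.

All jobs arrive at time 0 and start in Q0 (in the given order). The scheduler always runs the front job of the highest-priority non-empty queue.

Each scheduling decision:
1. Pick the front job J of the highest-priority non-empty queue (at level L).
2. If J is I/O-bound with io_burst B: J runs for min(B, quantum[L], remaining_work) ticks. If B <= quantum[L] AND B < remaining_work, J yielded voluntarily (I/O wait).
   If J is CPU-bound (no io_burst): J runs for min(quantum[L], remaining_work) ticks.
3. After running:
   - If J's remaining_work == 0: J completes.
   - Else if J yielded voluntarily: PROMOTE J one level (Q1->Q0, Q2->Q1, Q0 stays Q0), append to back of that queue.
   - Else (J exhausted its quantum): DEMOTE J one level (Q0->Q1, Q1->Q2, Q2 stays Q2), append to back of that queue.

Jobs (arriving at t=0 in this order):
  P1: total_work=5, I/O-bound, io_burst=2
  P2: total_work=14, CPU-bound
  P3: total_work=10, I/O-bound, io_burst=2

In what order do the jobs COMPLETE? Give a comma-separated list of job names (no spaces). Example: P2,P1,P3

Answer: P1,P3,P2

Derivation:
t=0-2: P1@Q0 runs 2, rem=3, I/O yield, promote→Q0. Q0=[P2,P3,P1] Q1=[] Q2=[]
t=2-5: P2@Q0 runs 3, rem=11, quantum used, demote→Q1. Q0=[P3,P1] Q1=[P2] Q2=[]
t=5-7: P3@Q0 runs 2, rem=8, I/O yield, promote→Q0. Q0=[P1,P3] Q1=[P2] Q2=[]
t=7-9: P1@Q0 runs 2, rem=1, I/O yield, promote→Q0. Q0=[P3,P1] Q1=[P2] Q2=[]
t=9-11: P3@Q0 runs 2, rem=6, I/O yield, promote→Q0. Q0=[P1,P3] Q1=[P2] Q2=[]
t=11-12: P1@Q0 runs 1, rem=0, completes. Q0=[P3] Q1=[P2] Q2=[]
t=12-14: P3@Q0 runs 2, rem=4, I/O yield, promote→Q0. Q0=[P3] Q1=[P2] Q2=[]
t=14-16: P3@Q0 runs 2, rem=2, I/O yield, promote→Q0. Q0=[P3] Q1=[P2] Q2=[]
t=16-18: P3@Q0 runs 2, rem=0, completes. Q0=[] Q1=[P2] Q2=[]
t=18-24: P2@Q1 runs 6, rem=5, quantum used, demote→Q2. Q0=[] Q1=[] Q2=[P2]
t=24-29: P2@Q2 runs 5, rem=0, completes. Q0=[] Q1=[] Q2=[]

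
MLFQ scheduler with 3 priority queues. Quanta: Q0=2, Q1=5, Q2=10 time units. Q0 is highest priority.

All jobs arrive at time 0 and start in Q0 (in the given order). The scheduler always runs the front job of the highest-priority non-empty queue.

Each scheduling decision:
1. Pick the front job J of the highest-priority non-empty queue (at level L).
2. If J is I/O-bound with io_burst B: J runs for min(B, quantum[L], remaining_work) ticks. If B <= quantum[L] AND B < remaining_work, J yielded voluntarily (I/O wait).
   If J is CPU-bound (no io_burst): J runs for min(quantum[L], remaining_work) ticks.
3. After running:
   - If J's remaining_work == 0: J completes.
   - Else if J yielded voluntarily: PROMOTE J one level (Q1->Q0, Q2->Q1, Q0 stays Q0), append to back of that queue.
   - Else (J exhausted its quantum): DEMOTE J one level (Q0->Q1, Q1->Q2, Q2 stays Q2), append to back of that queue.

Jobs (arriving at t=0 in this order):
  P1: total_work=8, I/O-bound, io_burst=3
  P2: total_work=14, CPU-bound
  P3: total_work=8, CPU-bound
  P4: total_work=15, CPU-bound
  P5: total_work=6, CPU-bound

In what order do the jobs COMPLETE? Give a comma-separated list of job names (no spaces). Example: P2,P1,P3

t=0-2: P1@Q0 runs 2, rem=6, quantum used, demote→Q1. Q0=[P2,P3,P4,P5] Q1=[P1] Q2=[]
t=2-4: P2@Q0 runs 2, rem=12, quantum used, demote→Q1. Q0=[P3,P4,P5] Q1=[P1,P2] Q2=[]
t=4-6: P3@Q0 runs 2, rem=6, quantum used, demote→Q1. Q0=[P4,P5] Q1=[P1,P2,P3] Q2=[]
t=6-8: P4@Q0 runs 2, rem=13, quantum used, demote→Q1. Q0=[P5] Q1=[P1,P2,P3,P4] Q2=[]
t=8-10: P5@Q0 runs 2, rem=4, quantum used, demote→Q1. Q0=[] Q1=[P1,P2,P3,P4,P5] Q2=[]
t=10-13: P1@Q1 runs 3, rem=3, I/O yield, promote→Q0. Q0=[P1] Q1=[P2,P3,P4,P5] Q2=[]
t=13-15: P1@Q0 runs 2, rem=1, quantum used, demote→Q1. Q0=[] Q1=[P2,P3,P4,P5,P1] Q2=[]
t=15-20: P2@Q1 runs 5, rem=7, quantum used, demote→Q2. Q0=[] Q1=[P3,P4,P5,P1] Q2=[P2]
t=20-25: P3@Q1 runs 5, rem=1, quantum used, demote→Q2. Q0=[] Q1=[P4,P5,P1] Q2=[P2,P3]
t=25-30: P4@Q1 runs 5, rem=8, quantum used, demote→Q2. Q0=[] Q1=[P5,P1] Q2=[P2,P3,P4]
t=30-34: P5@Q1 runs 4, rem=0, completes. Q0=[] Q1=[P1] Q2=[P2,P3,P4]
t=34-35: P1@Q1 runs 1, rem=0, completes. Q0=[] Q1=[] Q2=[P2,P3,P4]
t=35-42: P2@Q2 runs 7, rem=0, completes. Q0=[] Q1=[] Q2=[P3,P4]
t=42-43: P3@Q2 runs 1, rem=0, completes. Q0=[] Q1=[] Q2=[P4]
t=43-51: P4@Q2 runs 8, rem=0, completes. Q0=[] Q1=[] Q2=[]

Answer: P5,P1,P2,P3,P4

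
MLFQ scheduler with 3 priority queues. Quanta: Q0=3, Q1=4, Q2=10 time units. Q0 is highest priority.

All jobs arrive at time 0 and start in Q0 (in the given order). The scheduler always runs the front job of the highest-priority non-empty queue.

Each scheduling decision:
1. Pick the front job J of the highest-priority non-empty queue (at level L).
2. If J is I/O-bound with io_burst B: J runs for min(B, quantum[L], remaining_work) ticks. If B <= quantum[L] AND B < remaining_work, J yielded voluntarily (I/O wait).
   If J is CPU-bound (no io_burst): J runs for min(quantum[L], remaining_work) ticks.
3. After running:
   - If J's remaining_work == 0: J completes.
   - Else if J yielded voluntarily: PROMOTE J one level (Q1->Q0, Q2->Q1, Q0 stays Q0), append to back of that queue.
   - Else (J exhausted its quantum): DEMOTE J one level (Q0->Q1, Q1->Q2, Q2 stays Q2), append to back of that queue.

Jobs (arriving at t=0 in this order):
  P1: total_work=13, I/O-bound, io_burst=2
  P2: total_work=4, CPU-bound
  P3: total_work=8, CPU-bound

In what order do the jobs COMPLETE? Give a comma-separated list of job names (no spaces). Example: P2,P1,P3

t=0-2: P1@Q0 runs 2, rem=11, I/O yield, promote→Q0. Q0=[P2,P3,P1] Q1=[] Q2=[]
t=2-5: P2@Q0 runs 3, rem=1, quantum used, demote→Q1. Q0=[P3,P1] Q1=[P2] Q2=[]
t=5-8: P3@Q0 runs 3, rem=5, quantum used, demote→Q1. Q0=[P1] Q1=[P2,P3] Q2=[]
t=8-10: P1@Q0 runs 2, rem=9, I/O yield, promote→Q0. Q0=[P1] Q1=[P2,P3] Q2=[]
t=10-12: P1@Q0 runs 2, rem=7, I/O yield, promote→Q0. Q0=[P1] Q1=[P2,P3] Q2=[]
t=12-14: P1@Q0 runs 2, rem=5, I/O yield, promote→Q0. Q0=[P1] Q1=[P2,P3] Q2=[]
t=14-16: P1@Q0 runs 2, rem=3, I/O yield, promote→Q0. Q0=[P1] Q1=[P2,P3] Q2=[]
t=16-18: P1@Q0 runs 2, rem=1, I/O yield, promote→Q0. Q0=[P1] Q1=[P2,P3] Q2=[]
t=18-19: P1@Q0 runs 1, rem=0, completes. Q0=[] Q1=[P2,P3] Q2=[]
t=19-20: P2@Q1 runs 1, rem=0, completes. Q0=[] Q1=[P3] Q2=[]
t=20-24: P3@Q1 runs 4, rem=1, quantum used, demote→Q2. Q0=[] Q1=[] Q2=[P3]
t=24-25: P3@Q2 runs 1, rem=0, completes. Q0=[] Q1=[] Q2=[]

Answer: P1,P2,P3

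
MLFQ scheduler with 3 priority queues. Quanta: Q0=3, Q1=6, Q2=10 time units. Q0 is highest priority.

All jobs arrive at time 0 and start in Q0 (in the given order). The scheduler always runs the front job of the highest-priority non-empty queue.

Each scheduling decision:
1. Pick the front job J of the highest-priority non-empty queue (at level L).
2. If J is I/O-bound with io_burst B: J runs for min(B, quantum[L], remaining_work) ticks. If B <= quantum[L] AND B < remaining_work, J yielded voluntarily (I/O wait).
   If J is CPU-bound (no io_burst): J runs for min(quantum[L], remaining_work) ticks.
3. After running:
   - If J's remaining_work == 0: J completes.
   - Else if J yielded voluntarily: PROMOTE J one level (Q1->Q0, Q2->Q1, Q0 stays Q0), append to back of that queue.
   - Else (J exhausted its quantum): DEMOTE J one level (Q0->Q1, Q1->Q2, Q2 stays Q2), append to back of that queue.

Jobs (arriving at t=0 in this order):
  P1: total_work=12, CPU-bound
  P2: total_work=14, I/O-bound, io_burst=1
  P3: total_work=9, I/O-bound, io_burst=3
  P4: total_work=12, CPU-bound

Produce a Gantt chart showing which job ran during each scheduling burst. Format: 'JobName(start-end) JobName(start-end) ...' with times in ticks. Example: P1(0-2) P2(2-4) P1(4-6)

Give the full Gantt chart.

t=0-3: P1@Q0 runs 3, rem=9, quantum used, demote→Q1. Q0=[P2,P3,P4] Q1=[P1] Q2=[]
t=3-4: P2@Q0 runs 1, rem=13, I/O yield, promote→Q0. Q0=[P3,P4,P2] Q1=[P1] Q2=[]
t=4-7: P3@Q0 runs 3, rem=6, I/O yield, promote→Q0. Q0=[P4,P2,P3] Q1=[P1] Q2=[]
t=7-10: P4@Q0 runs 3, rem=9, quantum used, demote→Q1. Q0=[P2,P3] Q1=[P1,P4] Q2=[]
t=10-11: P2@Q0 runs 1, rem=12, I/O yield, promote→Q0. Q0=[P3,P2] Q1=[P1,P4] Q2=[]
t=11-14: P3@Q0 runs 3, rem=3, I/O yield, promote→Q0. Q0=[P2,P3] Q1=[P1,P4] Q2=[]
t=14-15: P2@Q0 runs 1, rem=11, I/O yield, promote→Q0. Q0=[P3,P2] Q1=[P1,P4] Q2=[]
t=15-18: P3@Q0 runs 3, rem=0, completes. Q0=[P2] Q1=[P1,P4] Q2=[]
t=18-19: P2@Q0 runs 1, rem=10, I/O yield, promote→Q0. Q0=[P2] Q1=[P1,P4] Q2=[]
t=19-20: P2@Q0 runs 1, rem=9, I/O yield, promote→Q0. Q0=[P2] Q1=[P1,P4] Q2=[]
t=20-21: P2@Q0 runs 1, rem=8, I/O yield, promote→Q0. Q0=[P2] Q1=[P1,P4] Q2=[]
t=21-22: P2@Q0 runs 1, rem=7, I/O yield, promote→Q0. Q0=[P2] Q1=[P1,P4] Q2=[]
t=22-23: P2@Q0 runs 1, rem=6, I/O yield, promote→Q0. Q0=[P2] Q1=[P1,P4] Q2=[]
t=23-24: P2@Q0 runs 1, rem=5, I/O yield, promote→Q0. Q0=[P2] Q1=[P1,P4] Q2=[]
t=24-25: P2@Q0 runs 1, rem=4, I/O yield, promote→Q0. Q0=[P2] Q1=[P1,P4] Q2=[]
t=25-26: P2@Q0 runs 1, rem=3, I/O yield, promote→Q0. Q0=[P2] Q1=[P1,P4] Q2=[]
t=26-27: P2@Q0 runs 1, rem=2, I/O yield, promote→Q0. Q0=[P2] Q1=[P1,P4] Q2=[]
t=27-28: P2@Q0 runs 1, rem=1, I/O yield, promote→Q0. Q0=[P2] Q1=[P1,P4] Q2=[]
t=28-29: P2@Q0 runs 1, rem=0, completes. Q0=[] Q1=[P1,P4] Q2=[]
t=29-35: P1@Q1 runs 6, rem=3, quantum used, demote→Q2. Q0=[] Q1=[P4] Q2=[P1]
t=35-41: P4@Q1 runs 6, rem=3, quantum used, demote→Q2. Q0=[] Q1=[] Q2=[P1,P4]
t=41-44: P1@Q2 runs 3, rem=0, completes. Q0=[] Q1=[] Q2=[P4]
t=44-47: P4@Q2 runs 3, rem=0, completes. Q0=[] Q1=[] Q2=[]

Answer: P1(0-3) P2(3-4) P3(4-7) P4(7-10) P2(10-11) P3(11-14) P2(14-15) P3(15-18) P2(18-19) P2(19-20) P2(20-21) P2(21-22) P2(22-23) P2(23-24) P2(24-25) P2(25-26) P2(26-27) P2(27-28) P2(28-29) P1(29-35) P4(35-41) P1(41-44) P4(44-47)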